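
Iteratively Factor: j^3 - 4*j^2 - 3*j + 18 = (j - 3)*(j^2 - j - 6) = (j - 3)^2*(j + 2)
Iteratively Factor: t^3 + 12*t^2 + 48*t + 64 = (t + 4)*(t^2 + 8*t + 16) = (t + 4)^2*(t + 4)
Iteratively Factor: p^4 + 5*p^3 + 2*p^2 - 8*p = (p)*(p^3 + 5*p^2 + 2*p - 8) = p*(p + 2)*(p^2 + 3*p - 4) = p*(p - 1)*(p + 2)*(p + 4)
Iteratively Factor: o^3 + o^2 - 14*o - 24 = (o - 4)*(o^2 + 5*o + 6) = (o - 4)*(o + 2)*(o + 3)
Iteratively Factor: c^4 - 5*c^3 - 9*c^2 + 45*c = (c)*(c^3 - 5*c^2 - 9*c + 45) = c*(c - 3)*(c^2 - 2*c - 15) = c*(c - 5)*(c - 3)*(c + 3)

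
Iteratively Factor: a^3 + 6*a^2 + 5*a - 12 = (a + 3)*(a^2 + 3*a - 4) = (a - 1)*(a + 3)*(a + 4)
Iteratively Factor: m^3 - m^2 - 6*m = (m - 3)*(m^2 + 2*m) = m*(m - 3)*(m + 2)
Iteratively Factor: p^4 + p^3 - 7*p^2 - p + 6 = (p + 1)*(p^3 - 7*p + 6) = (p + 1)*(p + 3)*(p^2 - 3*p + 2) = (p - 1)*(p + 1)*(p + 3)*(p - 2)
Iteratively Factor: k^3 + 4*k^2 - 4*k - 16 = (k + 2)*(k^2 + 2*k - 8) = (k - 2)*(k + 2)*(k + 4)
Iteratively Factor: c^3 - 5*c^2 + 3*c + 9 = (c + 1)*(c^2 - 6*c + 9) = (c - 3)*(c + 1)*(c - 3)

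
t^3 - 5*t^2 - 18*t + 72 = (t - 6)*(t - 3)*(t + 4)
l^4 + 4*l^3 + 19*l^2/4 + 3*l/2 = l*(l + 1/2)*(l + 3/2)*(l + 2)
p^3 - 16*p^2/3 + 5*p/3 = p*(p - 5)*(p - 1/3)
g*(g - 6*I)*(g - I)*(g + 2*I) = g^4 - 5*I*g^3 + 8*g^2 - 12*I*g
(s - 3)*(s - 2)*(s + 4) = s^3 - s^2 - 14*s + 24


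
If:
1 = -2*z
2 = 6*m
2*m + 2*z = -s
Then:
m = 1/3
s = 1/3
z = -1/2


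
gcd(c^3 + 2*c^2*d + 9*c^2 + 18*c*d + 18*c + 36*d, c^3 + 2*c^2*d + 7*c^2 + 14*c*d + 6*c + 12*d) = c^2 + 2*c*d + 6*c + 12*d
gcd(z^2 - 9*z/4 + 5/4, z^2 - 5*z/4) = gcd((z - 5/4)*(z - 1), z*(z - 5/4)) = z - 5/4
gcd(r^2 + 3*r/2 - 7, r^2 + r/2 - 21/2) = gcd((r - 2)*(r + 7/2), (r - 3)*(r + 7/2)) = r + 7/2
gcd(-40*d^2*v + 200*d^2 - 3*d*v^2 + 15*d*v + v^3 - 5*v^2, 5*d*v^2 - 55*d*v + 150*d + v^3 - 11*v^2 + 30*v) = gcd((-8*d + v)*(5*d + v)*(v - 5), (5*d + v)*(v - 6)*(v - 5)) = 5*d*v - 25*d + v^2 - 5*v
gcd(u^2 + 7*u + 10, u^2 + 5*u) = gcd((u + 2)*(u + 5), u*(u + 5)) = u + 5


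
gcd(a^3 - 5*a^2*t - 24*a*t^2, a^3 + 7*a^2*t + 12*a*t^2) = a^2 + 3*a*t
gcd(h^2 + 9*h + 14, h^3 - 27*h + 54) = 1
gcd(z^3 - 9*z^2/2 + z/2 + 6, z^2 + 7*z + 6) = z + 1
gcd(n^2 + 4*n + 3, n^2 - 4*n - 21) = n + 3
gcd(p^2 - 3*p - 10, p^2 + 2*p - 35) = p - 5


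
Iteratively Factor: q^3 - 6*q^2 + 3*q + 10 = (q - 5)*(q^2 - q - 2) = (q - 5)*(q + 1)*(q - 2)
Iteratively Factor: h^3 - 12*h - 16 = (h - 4)*(h^2 + 4*h + 4) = (h - 4)*(h + 2)*(h + 2)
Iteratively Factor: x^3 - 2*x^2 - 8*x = (x - 4)*(x^2 + 2*x) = x*(x - 4)*(x + 2)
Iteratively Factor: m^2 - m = (m)*(m - 1)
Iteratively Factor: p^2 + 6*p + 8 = (p + 4)*(p + 2)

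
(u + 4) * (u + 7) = u^2 + 11*u + 28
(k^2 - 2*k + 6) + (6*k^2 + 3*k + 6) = 7*k^2 + k + 12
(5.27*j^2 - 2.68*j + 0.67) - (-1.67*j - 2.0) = 5.27*j^2 - 1.01*j + 2.67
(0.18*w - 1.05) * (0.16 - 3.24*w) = -0.5832*w^2 + 3.4308*w - 0.168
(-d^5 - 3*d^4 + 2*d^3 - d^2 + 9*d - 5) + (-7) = -d^5 - 3*d^4 + 2*d^3 - d^2 + 9*d - 12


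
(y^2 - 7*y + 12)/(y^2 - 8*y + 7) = (y^2 - 7*y + 12)/(y^2 - 8*y + 7)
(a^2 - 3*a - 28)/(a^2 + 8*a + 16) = (a - 7)/(a + 4)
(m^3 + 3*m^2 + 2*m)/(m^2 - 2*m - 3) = m*(m + 2)/(m - 3)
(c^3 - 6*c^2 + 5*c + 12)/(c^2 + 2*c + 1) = (c^2 - 7*c + 12)/(c + 1)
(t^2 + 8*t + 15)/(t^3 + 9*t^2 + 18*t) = (t + 5)/(t*(t + 6))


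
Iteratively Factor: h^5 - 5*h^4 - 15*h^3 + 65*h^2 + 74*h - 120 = (h - 4)*(h^4 - h^3 - 19*h^2 - 11*h + 30) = (h - 4)*(h - 1)*(h^3 - 19*h - 30) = (h - 5)*(h - 4)*(h - 1)*(h^2 + 5*h + 6) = (h - 5)*(h - 4)*(h - 1)*(h + 2)*(h + 3)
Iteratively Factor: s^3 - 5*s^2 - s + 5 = (s - 1)*(s^2 - 4*s - 5) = (s - 5)*(s - 1)*(s + 1)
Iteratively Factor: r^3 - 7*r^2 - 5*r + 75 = (r - 5)*(r^2 - 2*r - 15) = (r - 5)*(r + 3)*(r - 5)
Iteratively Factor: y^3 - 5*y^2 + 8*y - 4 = (y - 1)*(y^2 - 4*y + 4) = (y - 2)*(y - 1)*(y - 2)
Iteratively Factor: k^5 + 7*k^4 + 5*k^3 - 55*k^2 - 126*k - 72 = (k + 1)*(k^4 + 6*k^3 - k^2 - 54*k - 72) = (k - 3)*(k + 1)*(k^3 + 9*k^2 + 26*k + 24) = (k - 3)*(k + 1)*(k + 4)*(k^2 + 5*k + 6) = (k - 3)*(k + 1)*(k + 3)*(k + 4)*(k + 2)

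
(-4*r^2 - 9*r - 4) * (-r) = 4*r^3 + 9*r^2 + 4*r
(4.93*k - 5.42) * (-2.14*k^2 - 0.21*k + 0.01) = -10.5502*k^3 + 10.5635*k^2 + 1.1875*k - 0.0542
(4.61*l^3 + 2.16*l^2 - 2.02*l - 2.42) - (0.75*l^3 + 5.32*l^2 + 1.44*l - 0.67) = 3.86*l^3 - 3.16*l^2 - 3.46*l - 1.75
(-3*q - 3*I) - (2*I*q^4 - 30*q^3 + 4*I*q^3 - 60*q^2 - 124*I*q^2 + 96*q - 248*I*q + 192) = -2*I*q^4 + 30*q^3 - 4*I*q^3 + 60*q^2 + 124*I*q^2 - 99*q + 248*I*q - 192 - 3*I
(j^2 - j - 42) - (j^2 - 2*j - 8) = j - 34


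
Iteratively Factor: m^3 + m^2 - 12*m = (m + 4)*(m^2 - 3*m) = m*(m + 4)*(m - 3)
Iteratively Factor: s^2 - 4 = (s - 2)*(s + 2)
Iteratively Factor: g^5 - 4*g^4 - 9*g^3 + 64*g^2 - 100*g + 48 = (g + 4)*(g^4 - 8*g^3 + 23*g^2 - 28*g + 12) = (g - 2)*(g + 4)*(g^3 - 6*g^2 + 11*g - 6) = (g - 2)*(g - 1)*(g + 4)*(g^2 - 5*g + 6) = (g - 3)*(g - 2)*(g - 1)*(g + 4)*(g - 2)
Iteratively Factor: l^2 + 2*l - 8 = (l + 4)*(l - 2)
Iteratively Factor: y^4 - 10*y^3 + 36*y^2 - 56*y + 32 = (y - 2)*(y^3 - 8*y^2 + 20*y - 16) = (y - 2)^2*(y^2 - 6*y + 8) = (y - 4)*(y - 2)^2*(y - 2)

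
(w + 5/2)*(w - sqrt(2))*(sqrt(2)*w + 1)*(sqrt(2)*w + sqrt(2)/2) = 2*w^4 - sqrt(2)*w^3 + 6*w^3 - 3*sqrt(2)*w^2 + w^2/2 - 6*w - 5*sqrt(2)*w/4 - 5/2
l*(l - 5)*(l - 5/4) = l^3 - 25*l^2/4 + 25*l/4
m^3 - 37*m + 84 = (m - 4)*(m - 3)*(m + 7)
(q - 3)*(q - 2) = q^2 - 5*q + 6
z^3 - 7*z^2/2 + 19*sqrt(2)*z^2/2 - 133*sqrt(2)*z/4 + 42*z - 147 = (z - 7/2)*(z + 7*sqrt(2)/2)*(z + 6*sqrt(2))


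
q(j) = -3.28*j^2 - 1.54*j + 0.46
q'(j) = -6.56*j - 1.54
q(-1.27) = -2.87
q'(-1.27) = 6.79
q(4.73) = -80.21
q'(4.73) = -32.57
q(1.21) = -6.21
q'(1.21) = -9.48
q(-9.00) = -251.36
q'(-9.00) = 57.50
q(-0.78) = -0.33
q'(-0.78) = 3.58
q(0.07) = 0.34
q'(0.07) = -2.00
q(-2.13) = -11.14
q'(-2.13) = 12.43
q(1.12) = -5.38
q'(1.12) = -8.89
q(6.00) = -126.86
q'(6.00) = -40.90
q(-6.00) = -108.38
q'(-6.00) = 37.82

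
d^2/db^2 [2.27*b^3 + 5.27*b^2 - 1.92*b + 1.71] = 13.62*b + 10.54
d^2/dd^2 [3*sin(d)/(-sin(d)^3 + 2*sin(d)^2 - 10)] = 6*(2*sin(d)^6 - 3*sin(d)^5 - sin(d)^4 - 59*sin(d)^3 + 56*sin(d)^2 + 60*sin(d) - 10)*sin(d)/(sin(d)^3 - 2*sin(d)^2 + 10)^3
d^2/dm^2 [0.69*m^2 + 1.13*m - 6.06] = 1.38000000000000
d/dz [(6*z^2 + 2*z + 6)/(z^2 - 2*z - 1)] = 2*(-7*z^2 - 12*z + 5)/(z^4 - 4*z^3 + 2*z^2 + 4*z + 1)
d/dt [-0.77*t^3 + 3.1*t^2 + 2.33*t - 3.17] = -2.31*t^2 + 6.2*t + 2.33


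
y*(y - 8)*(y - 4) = y^3 - 12*y^2 + 32*y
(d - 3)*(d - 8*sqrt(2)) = d^2 - 8*sqrt(2)*d - 3*d + 24*sqrt(2)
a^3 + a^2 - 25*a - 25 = (a - 5)*(a + 1)*(a + 5)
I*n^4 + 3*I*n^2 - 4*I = (n - 1)*(n - 2*I)*(n + 2*I)*(I*n + I)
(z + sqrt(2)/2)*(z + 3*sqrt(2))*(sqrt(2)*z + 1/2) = sqrt(2)*z^3 + 15*z^2/2 + 19*sqrt(2)*z/4 + 3/2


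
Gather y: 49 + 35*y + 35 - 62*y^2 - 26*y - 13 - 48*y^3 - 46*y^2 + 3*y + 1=-48*y^3 - 108*y^2 + 12*y + 72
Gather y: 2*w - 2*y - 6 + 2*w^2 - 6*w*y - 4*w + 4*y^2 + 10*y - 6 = 2*w^2 - 2*w + 4*y^2 + y*(8 - 6*w) - 12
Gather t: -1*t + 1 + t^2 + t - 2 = t^2 - 1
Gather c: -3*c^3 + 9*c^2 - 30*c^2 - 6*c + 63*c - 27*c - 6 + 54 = -3*c^3 - 21*c^2 + 30*c + 48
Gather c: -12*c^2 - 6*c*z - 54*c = -12*c^2 + c*(-6*z - 54)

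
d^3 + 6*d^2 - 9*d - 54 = (d - 3)*(d + 3)*(d + 6)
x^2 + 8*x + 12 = (x + 2)*(x + 6)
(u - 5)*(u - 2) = u^2 - 7*u + 10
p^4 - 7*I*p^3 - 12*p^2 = p^2*(p - 4*I)*(p - 3*I)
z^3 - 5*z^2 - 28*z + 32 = (z - 8)*(z - 1)*(z + 4)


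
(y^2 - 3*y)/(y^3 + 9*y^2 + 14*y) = (y - 3)/(y^2 + 9*y + 14)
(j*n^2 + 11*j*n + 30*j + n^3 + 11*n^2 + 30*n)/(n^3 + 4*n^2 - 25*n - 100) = (j*n + 6*j + n^2 + 6*n)/(n^2 - n - 20)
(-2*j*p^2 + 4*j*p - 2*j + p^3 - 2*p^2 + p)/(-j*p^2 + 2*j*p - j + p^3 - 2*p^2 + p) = (-2*j + p)/(-j + p)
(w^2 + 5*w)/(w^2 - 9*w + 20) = w*(w + 5)/(w^2 - 9*w + 20)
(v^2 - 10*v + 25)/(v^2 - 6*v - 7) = (-v^2 + 10*v - 25)/(-v^2 + 6*v + 7)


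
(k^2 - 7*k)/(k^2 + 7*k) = (k - 7)/(k + 7)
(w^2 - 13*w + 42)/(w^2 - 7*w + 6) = (w - 7)/(w - 1)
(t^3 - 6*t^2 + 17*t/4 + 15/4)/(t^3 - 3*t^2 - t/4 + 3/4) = (2*t^2 - 13*t + 15)/(2*t^2 - 7*t + 3)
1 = 1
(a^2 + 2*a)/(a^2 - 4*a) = (a + 2)/(a - 4)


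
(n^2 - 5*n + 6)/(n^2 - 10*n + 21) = (n - 2)/(n - 7)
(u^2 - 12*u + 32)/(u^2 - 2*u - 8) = (u - 8)/(u + 2)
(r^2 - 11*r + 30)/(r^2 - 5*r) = (r - 6)/r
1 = 1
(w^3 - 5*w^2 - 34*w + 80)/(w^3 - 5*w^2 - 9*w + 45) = (w^3 - 5*w^2 - 34*w + 80)/(w^3 - 5*w^2 - 9*w + 45)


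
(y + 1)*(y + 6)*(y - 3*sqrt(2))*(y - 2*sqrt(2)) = y^4 - 5*sqrt(2)*y^3 + 7*y^3 - 35*sqrt(2)*y^2 + 18*y^2 - 30*sqrt(2)*y + 84*y + 72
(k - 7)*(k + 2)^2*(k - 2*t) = k^4 - 2*k^3*t - 3*k^3 + 6*k^2*t - 24*k^2 + 48*k*t - 28*k + 56*t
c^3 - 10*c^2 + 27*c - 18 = (c - 6)*(c - 3)*(c - 1)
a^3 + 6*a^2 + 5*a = a*(a + 1)*(a + 5)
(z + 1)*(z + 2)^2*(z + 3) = z^4 + 8*z^3 + 23*z^2 + 28*z + 12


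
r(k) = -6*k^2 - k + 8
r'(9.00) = -109.00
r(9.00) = -487.00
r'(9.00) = -109.00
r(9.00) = -487.00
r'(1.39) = -17.68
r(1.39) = -4.98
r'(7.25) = -88.00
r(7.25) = -314.62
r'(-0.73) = 7.76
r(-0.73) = 5.53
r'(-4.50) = 53.00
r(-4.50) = -109.00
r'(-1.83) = 20.96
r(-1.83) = -10.26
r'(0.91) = -11.92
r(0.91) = 2.12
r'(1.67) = -21.04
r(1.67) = -10.40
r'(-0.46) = 4.52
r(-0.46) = 7.19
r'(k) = -12*k - 1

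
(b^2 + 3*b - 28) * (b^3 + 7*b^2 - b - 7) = b^5 + 10*b^4 - 8*b^3 - 206*b^2 + 7*b + 196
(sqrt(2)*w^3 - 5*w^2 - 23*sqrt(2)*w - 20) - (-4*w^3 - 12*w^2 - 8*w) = sqrt(2)*w^3 + 4*w^3 + 7*w^2 - 23*sqrt(2)*w + 8*w - 20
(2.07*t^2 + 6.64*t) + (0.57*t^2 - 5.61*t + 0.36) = 2.64*t^2 + 1.03*t + 0.36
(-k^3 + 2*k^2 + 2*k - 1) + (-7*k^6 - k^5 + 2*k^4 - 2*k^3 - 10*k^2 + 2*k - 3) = -7*k^6 - k^5 + 2*k^4 - 3*k^3 - 8*k^2 + 4*k - 4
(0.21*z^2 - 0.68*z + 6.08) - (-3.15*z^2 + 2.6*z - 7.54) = 3.36*z^2 - 3.28*z + 13.62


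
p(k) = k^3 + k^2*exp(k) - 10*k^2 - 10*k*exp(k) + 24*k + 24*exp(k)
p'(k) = k^2*exp(k) + 3*k^2 - 8*k*exp(k) - 20*k + 14*exp(k) + 24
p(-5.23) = -541.55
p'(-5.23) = 211.10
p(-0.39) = 8.05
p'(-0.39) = 43.95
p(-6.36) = -814.17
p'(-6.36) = 272.73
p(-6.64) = -892.84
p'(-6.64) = 289.21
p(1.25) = 61.92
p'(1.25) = 23.10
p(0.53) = 42.31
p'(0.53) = 31.30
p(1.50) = 67.29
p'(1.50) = 19.80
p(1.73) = 71.44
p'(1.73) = 16.16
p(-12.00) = -3456.00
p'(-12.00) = 696.00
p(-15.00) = -5985.00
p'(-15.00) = 999.00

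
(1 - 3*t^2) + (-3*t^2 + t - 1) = -6*t^2 + t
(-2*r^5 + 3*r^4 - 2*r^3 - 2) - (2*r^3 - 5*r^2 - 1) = -2*r^5 + 3*r^4 - 4*r^3 + 5*r^2 - 1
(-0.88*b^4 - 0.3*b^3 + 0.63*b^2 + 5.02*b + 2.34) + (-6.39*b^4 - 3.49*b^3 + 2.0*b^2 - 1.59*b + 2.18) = -7.27*b^4 - 3.79*b^3 + 2.63*b^2 + 3.43*b + 4.52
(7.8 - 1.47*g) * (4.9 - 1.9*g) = 2.793*g^2 - 22.023*g + 38.22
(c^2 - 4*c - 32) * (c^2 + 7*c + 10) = c^4 + 3*c^3 - 50*c^2 - 264*c - 320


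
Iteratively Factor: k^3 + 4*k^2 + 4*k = (k + 2)*(k^2 + 2*k) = k*(k + 2)*(k + 2)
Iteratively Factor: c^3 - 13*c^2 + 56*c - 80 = (c - 5)*(c^2 - 8*c + 16) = (c - 5)*(c - 4)*(c - 4)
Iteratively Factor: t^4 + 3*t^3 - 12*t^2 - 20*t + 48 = (t - 2)*(t^3 + 5*t^2 - 2*t - 24) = (t - 2)^2*(t^2 + 7*t + 12) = (t - 2)^2*(t + 4)*(t + 3)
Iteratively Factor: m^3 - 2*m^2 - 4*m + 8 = (m + 2)*(m^2 - 4*m + 4) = (m - 2)*(m + 2)*(m - 2)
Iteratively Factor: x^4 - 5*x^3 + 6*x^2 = (x - 2)*(x^3 - 3*x^2) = x*(x - 2)*(x^2 - 3*x) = x^2*(x - 2)*(x - 3)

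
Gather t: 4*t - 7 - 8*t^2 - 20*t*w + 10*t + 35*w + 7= -8*t^2 + t*(14 - 20*w) + 35*w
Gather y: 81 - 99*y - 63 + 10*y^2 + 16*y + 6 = 10*y^2 - 83*y + 24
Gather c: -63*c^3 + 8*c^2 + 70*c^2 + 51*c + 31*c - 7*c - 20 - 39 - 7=-63*c^3 + 78*c^2 + 75*c - 66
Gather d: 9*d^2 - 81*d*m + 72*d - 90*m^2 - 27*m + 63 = 9*d^2 + d*(72 - 81*m) - 90*m^2 - 27*m + 63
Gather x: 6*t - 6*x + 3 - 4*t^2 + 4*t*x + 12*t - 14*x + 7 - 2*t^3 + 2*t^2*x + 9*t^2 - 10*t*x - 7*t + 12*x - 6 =-2*t^3 + 5*t^2 + 11*t + x*(2*t^2 - 6*t - 8) + 4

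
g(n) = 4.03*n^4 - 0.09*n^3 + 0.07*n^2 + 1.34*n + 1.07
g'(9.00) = 11732.21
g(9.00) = 26394.02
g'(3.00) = 434.57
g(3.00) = 329.72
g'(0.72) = 7.32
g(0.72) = 3.12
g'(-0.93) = -11.99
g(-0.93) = 2.97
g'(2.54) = 264.11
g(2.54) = 171.19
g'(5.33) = 2435.30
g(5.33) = 3249.05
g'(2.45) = 237.13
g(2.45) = 148.65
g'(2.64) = 296.43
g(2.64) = 199.20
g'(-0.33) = 0.69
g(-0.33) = 0.69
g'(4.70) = 1669.66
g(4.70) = 1966.08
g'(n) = 16.12*n^3 - 0.27*n^2 + 0.14*n + 1.34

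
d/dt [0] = 0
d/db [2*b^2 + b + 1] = 4*b + 1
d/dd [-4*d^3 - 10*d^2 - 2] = 4*d*(-3*d - 5)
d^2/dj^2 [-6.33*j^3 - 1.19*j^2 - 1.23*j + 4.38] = -37.98*j - 2.38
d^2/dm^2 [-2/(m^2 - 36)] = 12*(-m^2 - 12)/(m^2 - 36)^3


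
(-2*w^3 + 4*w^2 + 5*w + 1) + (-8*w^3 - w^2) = -10*w^3 + 3*w^2 + 5*w + 1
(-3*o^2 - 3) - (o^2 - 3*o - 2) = -4*o^2 + 3*o - 1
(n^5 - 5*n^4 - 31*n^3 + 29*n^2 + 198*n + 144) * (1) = n^5 - 5*n^4 - 31*n^3 + 29*n^2 + 198*n + 144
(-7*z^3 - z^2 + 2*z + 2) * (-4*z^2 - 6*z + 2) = 28*z^5 + 46*z^4 - 16*z^3 - 22*z^2 - 8*z + 4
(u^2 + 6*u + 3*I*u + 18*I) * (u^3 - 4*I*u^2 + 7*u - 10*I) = u^5 + 6*u^4 - I*u^4 + 19*u^3 - 6*I*u^3 + 114*u^2 + 11*I*u^2 + 30*u + 66*I*u + 180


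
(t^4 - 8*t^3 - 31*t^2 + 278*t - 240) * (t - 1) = t^5 - 9*t^4 - 23*t^3 + 309*t^2 - 518*t + 240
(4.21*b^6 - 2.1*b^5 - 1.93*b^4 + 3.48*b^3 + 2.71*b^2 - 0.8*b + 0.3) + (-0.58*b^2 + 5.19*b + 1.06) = 4.21*b^6 - 2.1*b^5 - 1.93*b^4 + 3.48*b^3 + 2.13*b^2 + 4.39*b + 1.36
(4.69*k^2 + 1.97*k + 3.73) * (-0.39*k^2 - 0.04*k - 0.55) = -1.8291*k^4 - 0.9559*k^3 - 4.113*k^2 - 1.2327*k - 2.0515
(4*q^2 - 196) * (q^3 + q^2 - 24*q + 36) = 4*q^5 + 4*q^4 - 292*q^3 - 52*q^2 + 4704*q - 7056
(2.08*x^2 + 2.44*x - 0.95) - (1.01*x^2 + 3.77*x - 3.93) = 1.07*x^2 - 1.33*x + 2.98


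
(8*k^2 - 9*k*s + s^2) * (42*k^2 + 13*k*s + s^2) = 336*k^4 - 274*k^3*s - 67*k^2*s^2 + 4*k*s^3 + s^4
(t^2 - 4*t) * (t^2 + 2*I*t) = t^4 - 4*t^3 + 2*I*t^3 - 8*I*t^2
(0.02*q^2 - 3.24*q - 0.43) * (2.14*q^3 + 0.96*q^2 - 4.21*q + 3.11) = 0.0428*q^5 - 6.9144*q^4 - 4.1148*q^3 + 13.2898*q^2 - 8.2661*q - 1.3373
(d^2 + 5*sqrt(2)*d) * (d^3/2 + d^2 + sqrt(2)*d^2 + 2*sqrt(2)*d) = d^5/2 + d^4 + 7*sqrt(2)*d^4/2 + 7*sqrt(2)*d^3 + 10*d^3 + 20*d^2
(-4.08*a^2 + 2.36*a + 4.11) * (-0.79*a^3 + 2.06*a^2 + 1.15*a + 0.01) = 3.2232*a^5 - 10.2692*a^4 - 3.0773*a^3 + 11.1398*a^2 + 4.7501*a + 0.0411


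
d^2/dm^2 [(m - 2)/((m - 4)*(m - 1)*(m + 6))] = 2*(3*m^5 - 9*m^4 + 11*m^3 + 6*m^2 + 228*m - 680)/(m^9 + 3*m^8 - 75*m^7 - 83*m^6 + 2094*m^5 - 1644*m^4 - 19592*m^3 + 50400*m^2 - 44928*m + 13824)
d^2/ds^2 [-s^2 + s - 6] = -2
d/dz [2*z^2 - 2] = 4*z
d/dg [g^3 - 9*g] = 3*g^2 - 9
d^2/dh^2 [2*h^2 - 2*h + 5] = 4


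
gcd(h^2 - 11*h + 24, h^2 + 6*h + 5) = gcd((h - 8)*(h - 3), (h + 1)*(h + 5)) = 1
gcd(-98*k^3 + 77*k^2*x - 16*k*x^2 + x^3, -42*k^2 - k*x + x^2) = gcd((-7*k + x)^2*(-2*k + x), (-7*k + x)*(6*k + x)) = -7*k + x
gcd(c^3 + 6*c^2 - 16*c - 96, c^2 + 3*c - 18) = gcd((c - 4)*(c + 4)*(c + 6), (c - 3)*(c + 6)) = c + 6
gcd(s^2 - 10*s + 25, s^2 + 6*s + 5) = 1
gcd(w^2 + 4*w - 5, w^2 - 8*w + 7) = w - 1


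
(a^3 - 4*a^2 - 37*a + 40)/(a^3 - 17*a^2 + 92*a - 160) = (a^2 + 4*a - 5)/(a^2 - 9*a + 20)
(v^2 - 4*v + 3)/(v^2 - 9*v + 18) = (v - 1)/(v - 6)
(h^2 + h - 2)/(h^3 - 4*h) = (h - 1)/(h*(h - 2))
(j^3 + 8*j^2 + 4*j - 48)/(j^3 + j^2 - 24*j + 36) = (j + 4)/(j - 3)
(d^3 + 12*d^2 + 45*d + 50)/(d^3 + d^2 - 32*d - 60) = (d + 5)/(d - 6)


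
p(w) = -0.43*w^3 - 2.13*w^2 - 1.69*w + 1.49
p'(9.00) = -144.52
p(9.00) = -499.72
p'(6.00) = -73.69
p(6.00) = -178.21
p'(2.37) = -19.03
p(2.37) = -20.20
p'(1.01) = -7.31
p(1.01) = -2.83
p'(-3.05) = -0.70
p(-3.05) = -0.97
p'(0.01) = -1.73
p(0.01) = 1.47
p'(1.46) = -10.66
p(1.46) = -6.86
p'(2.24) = -17.71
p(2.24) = -17.82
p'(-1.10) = 1.44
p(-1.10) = 1.34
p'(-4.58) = -9.24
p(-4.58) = 5.86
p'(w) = -1.29*w^2 - 4.26*w - 1.69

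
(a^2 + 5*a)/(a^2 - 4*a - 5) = a*(a + 5)/(a^2 - 4*a - 5)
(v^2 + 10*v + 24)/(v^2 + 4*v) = (v + 6)/v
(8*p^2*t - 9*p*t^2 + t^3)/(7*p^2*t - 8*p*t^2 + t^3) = (8*p - t)/(7*p - t)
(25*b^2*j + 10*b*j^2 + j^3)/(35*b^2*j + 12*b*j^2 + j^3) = (5*b + j)/(7*b + j)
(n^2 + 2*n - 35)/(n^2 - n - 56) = (n - 5)/(n - 8)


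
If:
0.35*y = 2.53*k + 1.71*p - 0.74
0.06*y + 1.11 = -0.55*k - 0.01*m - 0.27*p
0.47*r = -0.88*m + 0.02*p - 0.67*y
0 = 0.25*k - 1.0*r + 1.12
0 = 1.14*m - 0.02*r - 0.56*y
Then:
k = -8.72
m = 0.33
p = 13.47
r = -1.06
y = 0.71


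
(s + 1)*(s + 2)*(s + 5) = s^3 + 8*s^2 + 17*s + 10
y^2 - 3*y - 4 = (y - 4)*(y + 1)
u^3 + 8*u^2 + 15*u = u*(u + 3)*(u + 5)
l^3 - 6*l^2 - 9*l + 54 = (l - 6)*(l - 3)*(l + 3)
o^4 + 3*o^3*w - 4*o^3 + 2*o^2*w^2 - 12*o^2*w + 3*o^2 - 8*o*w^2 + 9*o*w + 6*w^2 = (o - 3)*(o - 1)*(o + w)*(o + 2*w)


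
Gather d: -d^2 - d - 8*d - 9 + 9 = -d^2 - 9*d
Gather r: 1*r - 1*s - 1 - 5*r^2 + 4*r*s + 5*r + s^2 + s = -5*r^2 + r*(4*s + 6) + s^2 - 1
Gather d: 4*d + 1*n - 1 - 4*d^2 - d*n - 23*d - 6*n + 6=-4*d^2 + d*(-n - 19) - 5*n + 5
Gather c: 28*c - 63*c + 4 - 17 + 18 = 5 - 35*c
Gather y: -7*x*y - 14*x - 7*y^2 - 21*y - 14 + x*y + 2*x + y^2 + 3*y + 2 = -12*x - 6*y^2 + y*(-6*x - 18) - 12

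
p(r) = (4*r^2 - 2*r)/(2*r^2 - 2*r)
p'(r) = (2 - 4*r)*(4*r^2 - 2*r)/(2*r^2 - 2*r)^2 + (8*r - 2)/(2*r^2 - 2*r)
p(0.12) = 0.86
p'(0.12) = -1.29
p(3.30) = 2.43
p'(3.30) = -0.19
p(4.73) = 2.27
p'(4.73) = -0.07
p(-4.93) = 1.83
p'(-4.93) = -0.03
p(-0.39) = 1.28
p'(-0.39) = -0.52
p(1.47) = 4.13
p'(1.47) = -4.53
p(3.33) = 2.43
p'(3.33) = -0.18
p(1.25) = 6.00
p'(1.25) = -16.00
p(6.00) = 2.20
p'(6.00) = -0.04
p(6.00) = 2.20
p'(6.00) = -0.04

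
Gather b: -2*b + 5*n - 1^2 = -2*b + 5*n - 1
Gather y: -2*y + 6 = 6 - 2*y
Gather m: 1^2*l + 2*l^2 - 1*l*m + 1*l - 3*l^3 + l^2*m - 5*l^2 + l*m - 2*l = -3*l^3 + l^2*m - 3*l^2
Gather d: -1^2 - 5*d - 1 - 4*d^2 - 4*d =-4*d^2 - 9*d - 2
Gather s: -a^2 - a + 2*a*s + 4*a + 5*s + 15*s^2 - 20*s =-a^2 + 3*a + 15*s^2 + s*(2*a - 15)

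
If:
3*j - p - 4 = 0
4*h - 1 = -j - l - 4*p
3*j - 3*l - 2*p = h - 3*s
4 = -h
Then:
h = -4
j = 29/12 - s/12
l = 13*s/12 + 19/12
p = 13/4 - s/4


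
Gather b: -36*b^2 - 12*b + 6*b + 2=-36*b^2 - 6*b + 2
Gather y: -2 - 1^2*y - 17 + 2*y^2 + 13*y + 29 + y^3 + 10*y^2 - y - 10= y^3 + 12*y^2 + 11*y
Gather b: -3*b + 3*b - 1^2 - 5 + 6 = 0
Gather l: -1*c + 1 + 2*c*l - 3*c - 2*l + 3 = -4*c + l*(2*c - 2) + 4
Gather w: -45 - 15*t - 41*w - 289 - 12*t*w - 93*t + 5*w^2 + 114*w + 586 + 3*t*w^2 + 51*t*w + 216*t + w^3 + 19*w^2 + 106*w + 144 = 108*t + w^3 + w^2*(3*t + 24) + w*(39*t + 179) + 396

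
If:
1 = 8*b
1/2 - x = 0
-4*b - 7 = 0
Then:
No Solution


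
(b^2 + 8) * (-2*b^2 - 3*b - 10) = -2*b^4 - 3*b^3 - 26*b^2 - 24*b - 80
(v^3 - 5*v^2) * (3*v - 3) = 3*v^4 - 18*v^3 + 15*v^2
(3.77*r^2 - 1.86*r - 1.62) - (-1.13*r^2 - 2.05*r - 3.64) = 4.9*r^2 + 0.19*r + 2.02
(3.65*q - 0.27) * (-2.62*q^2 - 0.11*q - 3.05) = -9.563*q^3 + 0.3059*q^2 - 11.1028*q + 0.8235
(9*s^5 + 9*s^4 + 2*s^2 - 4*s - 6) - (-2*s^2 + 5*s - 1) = 9*s^5 + 9*s^4 + 4*s^2 - 9*s - 5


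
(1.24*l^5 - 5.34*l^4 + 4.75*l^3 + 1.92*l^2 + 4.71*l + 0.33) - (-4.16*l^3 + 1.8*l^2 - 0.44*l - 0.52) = 1.24*l^5 - 5.34*l^4 + 8.91*l^3 + 0.12*l^2 + 5.15*l + 0.85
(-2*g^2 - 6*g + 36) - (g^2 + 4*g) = -3*g^2 - 10*g + 36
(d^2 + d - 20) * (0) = 0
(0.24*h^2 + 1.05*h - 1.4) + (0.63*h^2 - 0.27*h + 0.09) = 0.87*h^2 + 0.78*h - 1.31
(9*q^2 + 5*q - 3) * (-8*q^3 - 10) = -72*q^5 - 40*q^4 + 24*q^3 - 90*q^2 - 50*q + 30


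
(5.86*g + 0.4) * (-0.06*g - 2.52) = -0.3516*g^2 - 14.7912*g - 1.008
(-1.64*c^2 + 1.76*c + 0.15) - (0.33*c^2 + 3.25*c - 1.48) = -1.97*c^2 - 1.49*c + 1.63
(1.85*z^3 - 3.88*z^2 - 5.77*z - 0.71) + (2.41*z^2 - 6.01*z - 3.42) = 1.85*z^3 - 1.47*z^2 - 11.78*z - 4.13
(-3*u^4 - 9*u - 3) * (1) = -3*u^4 - 9*u - 3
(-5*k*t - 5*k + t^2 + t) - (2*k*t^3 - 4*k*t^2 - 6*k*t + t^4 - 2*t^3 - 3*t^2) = -2*k*t^3 + 4*k*t^2 + k*t - 5*k - t^4 + 2*t^3 + 4*t^2 + t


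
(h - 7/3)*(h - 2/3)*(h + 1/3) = h^3 - 8*h^2/3 + 5*h/9 + 14/27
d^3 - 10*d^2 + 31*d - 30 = (d - 5)*(d - 3)*(d - 2)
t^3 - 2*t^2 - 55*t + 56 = (t - 8)*(t - 1)*(t + 7)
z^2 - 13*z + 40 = (z - 8)*(z - 5)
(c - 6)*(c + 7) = c^2 + c - 42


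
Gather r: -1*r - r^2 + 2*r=-r^2 + r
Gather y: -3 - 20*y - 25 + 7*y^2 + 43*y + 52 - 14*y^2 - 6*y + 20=-7*y^2 + 17*y + 44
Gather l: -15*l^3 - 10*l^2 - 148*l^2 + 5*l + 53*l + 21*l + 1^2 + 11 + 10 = -15*l^3 - 158*l^2 + 79*l + 22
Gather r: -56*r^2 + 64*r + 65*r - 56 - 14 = -56*r^2 + 129*r - 70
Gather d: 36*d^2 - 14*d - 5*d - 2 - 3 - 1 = 36*d^2 - 19*d - 6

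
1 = 1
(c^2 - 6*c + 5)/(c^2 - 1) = (c - 5)/(c + 1)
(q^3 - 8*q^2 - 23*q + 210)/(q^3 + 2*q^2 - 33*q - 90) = (q - 7)/(q + 3)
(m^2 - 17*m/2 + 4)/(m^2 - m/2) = (m - 8)/m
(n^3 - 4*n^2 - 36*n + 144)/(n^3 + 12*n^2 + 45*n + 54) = (n^2 - 10*n + 24)/(n^2 + 6*n + 9)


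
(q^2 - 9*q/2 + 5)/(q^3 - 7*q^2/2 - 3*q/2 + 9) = (2*q - 5)/(2*q^2 - 3*q - 9)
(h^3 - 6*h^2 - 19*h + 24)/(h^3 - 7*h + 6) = (h - 8)/(h - 2)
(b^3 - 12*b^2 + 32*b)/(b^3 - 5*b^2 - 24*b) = (b - 4)/(b + 3)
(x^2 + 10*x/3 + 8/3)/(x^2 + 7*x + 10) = (x + 4/3)/(x + 5)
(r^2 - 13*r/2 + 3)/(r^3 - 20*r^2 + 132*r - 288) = (r - 1/2)/(r^2 - 14*r + 48)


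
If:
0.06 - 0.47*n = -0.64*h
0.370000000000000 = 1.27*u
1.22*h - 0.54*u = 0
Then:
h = 0.13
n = 0.30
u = 0.29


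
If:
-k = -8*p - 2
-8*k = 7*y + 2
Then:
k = -7*y/8 - 1/4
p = -7*y/64 - 9/32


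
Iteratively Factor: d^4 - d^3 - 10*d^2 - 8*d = (d - 4)*(d^3 + 3*d^2 + 2*d) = d*(d - 4)*(d^2 + 3*d + 2) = d*(d - 4)*(d + 2)*(d + 1)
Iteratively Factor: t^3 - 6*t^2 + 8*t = (t)*(t^2 - 6*t + 8) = t*(t - 4)*(t - 2)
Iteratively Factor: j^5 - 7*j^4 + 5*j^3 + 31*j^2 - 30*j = (j + 2)*(j^4 - 9*j^3 + 23*j^2 - 15*j) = j*(j + 2)*(j^3 - 9*j^2 + 23*j - 15) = j*(j - 3)*(j + 2)*(j^2 - 6*j + 5) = j*(j - 3)*(j - 1)*(j + 2)*(j - 5)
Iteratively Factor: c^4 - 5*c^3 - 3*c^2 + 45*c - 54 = (c - 2)*(c^3 - 3*c^2 - 9*c + 27) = (c - 3)*(c - 2)*(c^2 - 9) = (c - 3)*(c - 2)*(c + 3)*(c - 3)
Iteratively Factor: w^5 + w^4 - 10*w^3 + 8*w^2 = (w + 4)*(w^4 - 3*w^3 + 2*w^2) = w*(w + 4)*(w^3 - 3*w^2 + 2*w) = w*(w - 1)*(w + 4)*(w^2 - 2*w) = w^2*(w - 1)*(w + 4)*(w - 2)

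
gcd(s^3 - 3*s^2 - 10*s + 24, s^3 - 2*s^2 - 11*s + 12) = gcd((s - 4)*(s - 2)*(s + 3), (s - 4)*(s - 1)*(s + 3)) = s^2 - s - 12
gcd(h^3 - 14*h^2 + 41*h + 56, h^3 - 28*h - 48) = 1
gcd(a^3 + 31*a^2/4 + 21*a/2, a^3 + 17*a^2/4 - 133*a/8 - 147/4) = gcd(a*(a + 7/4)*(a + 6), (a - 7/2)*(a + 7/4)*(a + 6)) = a^2 + 31*a/4 + 21/2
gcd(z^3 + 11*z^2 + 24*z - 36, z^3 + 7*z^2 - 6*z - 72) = z + 6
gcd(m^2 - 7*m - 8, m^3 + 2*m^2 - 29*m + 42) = 1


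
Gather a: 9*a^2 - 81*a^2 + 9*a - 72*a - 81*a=-72*a^2 - 144*a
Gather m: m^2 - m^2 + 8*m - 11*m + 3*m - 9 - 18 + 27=0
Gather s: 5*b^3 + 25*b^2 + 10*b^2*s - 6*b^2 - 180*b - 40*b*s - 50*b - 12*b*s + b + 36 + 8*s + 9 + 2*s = 5*b^3 + 19*b^2 - 229*b + s*(10*b^2 - 52*b + 10) + 45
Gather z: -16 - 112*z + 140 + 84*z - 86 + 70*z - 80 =42*z - 42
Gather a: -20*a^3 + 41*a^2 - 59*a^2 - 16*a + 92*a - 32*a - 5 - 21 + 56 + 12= -20*a^3 - 18*a^2 + 44*a + 42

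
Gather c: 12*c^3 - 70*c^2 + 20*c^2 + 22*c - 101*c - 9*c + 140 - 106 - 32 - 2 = 12*c^3 - 50*c^2 - 88*c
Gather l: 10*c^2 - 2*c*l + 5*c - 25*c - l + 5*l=10*c^2 - 20*c + l*(4 - 2*c)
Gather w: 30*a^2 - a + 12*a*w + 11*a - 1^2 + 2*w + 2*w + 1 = 30*a^2 + 10*a + w*(12*a + 4)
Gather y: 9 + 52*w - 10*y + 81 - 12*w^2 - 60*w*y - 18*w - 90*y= -12*w^2 + 34*w + y*(-60*w - 100) + 90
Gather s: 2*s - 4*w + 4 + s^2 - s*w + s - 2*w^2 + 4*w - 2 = s^2 + s*(3 - w) - 2*w^2 + 2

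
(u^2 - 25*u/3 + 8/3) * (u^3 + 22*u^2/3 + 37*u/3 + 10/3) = u^5 - u^4 - 415*u^3/9 - 719*u^2/9 + 46*u/9 + 80/9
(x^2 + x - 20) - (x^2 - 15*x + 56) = 16*x - 76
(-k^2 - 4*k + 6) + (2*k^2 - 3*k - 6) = k^2 - 7*k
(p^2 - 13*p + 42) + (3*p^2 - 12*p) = 4*p^2 - 25*p + 42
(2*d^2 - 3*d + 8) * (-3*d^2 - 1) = -6*d^4 + 9*d^3 - 26*d^2 + 3*d - 8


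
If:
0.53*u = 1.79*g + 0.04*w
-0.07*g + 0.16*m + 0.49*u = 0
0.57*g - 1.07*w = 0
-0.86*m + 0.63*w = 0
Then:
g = 0.00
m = 0.00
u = 0.00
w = 0.00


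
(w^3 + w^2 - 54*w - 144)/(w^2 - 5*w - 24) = w + 6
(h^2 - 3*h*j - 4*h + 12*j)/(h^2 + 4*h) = (h^2 - 3*h*j - 4*h + 12*j)/(h*(h + 4))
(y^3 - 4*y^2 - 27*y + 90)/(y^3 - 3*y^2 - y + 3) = (y^2 - y - 30)/(y^2 - 1)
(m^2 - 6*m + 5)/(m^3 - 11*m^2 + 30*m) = (m - 1)/(m*(m - 6))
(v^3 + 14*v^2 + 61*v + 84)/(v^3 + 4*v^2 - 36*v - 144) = (v^2 + 10*v + 21)/(v^2 - 36)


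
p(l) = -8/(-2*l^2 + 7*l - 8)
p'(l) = -8*(4*l - 7)/(-2*l^2 + 7*l - 8)^2 = 8*(7 - 4*l)/(2*l^2 - 7*l + 8)^2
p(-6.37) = 0.06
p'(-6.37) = 0.01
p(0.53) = 1.65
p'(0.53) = 1.66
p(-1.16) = 0.43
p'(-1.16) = 0.26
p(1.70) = 4.26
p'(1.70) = 0.45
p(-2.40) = 0.22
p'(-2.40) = 0.10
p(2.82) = 1.92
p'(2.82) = -1.97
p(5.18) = 0.31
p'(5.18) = -0.17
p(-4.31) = 0.11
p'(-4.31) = 0.03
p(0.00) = 1.00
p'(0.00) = 0.88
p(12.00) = 0.04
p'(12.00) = -0.00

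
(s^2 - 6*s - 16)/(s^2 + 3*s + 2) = (s - 8)/(s + 1)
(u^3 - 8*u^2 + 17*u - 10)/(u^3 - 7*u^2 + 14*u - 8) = (u - 5)/(u - 4)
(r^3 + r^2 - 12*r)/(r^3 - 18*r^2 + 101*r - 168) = r*(r + 4)/(r^2 - 15*r + 56)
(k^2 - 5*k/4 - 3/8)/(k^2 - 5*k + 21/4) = (4*k + 1)/(2*(2*k - 7))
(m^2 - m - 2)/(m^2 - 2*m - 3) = (m - 2)/(m - 3)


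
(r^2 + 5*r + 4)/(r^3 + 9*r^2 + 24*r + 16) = 1/(r + 4)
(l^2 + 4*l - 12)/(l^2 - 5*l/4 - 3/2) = 4*(l + 6)/(4*l + 3)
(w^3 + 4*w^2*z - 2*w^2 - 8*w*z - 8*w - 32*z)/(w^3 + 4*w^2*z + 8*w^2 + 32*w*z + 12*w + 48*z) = (w - 4)/(w + 6)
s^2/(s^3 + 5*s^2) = 1/(s + 5)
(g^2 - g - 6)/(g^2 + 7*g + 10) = (g - 3)/(g + 5)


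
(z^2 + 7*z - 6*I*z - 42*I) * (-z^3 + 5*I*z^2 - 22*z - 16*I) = -z^5 - 7*z^4 + 11*I*z^4 + 8*z^3 + 77*I*z^3 + 56*z^2 + 116*I*z^2 - 96*z + 812*I*z - 672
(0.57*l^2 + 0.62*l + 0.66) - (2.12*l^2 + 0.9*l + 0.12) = -1.55*l^2 - 0.28*l + 0.54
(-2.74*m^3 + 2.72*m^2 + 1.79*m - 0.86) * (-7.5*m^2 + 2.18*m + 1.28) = 20.55*m^5 - 26.3732*m^4 - 11.0026*m^3 + 13.8338*m^2 + 0.4164*m - 1.1008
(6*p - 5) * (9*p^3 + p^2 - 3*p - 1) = 54*p^4 - 39*p^3 - 23*p^2 + 9*p + 5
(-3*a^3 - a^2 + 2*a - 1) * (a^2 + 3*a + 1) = -3*a^5 - 10*a^4 - 4*a^3 + 4*a^2 - a - 1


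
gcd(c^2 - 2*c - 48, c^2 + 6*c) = c + 6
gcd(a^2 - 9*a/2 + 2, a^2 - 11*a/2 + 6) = a - 4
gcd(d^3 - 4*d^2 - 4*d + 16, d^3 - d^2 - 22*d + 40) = d^2 - 6*d + 8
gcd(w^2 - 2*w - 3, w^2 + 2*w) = 1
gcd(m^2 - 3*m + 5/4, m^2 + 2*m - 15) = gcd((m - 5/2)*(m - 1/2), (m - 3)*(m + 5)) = 1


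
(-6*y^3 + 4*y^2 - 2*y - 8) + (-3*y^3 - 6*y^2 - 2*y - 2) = -9*y^3 - 2*y^2 - 4*y - 10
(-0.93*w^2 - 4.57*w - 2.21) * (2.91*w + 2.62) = -2.7063*w^3 - 15.7353*w^2 - 18.4045*w - 5.7902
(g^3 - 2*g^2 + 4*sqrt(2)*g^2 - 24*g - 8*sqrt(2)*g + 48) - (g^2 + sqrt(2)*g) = g^3 - 3*g^2 + 4*sqrt(2)*g^2 - 24*g - 9*sqrt(2)*g + 48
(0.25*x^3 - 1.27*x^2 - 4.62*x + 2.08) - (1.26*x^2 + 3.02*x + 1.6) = 0.25*x^3 - 2.53*x^2 - 7.64*x + 0.48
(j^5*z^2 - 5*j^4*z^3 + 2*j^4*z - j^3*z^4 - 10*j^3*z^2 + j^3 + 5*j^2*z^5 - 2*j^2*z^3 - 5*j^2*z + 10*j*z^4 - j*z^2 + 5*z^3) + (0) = j^5*z^2 - 5*j^4*z^3 + 2*j^4*z - j^3*z^4 - 10*j^3*z^2 + j^3 + 5*j^2*z^5 - 2*j^2*z^3 - 5*j^2*z + 10*j*z^4 - j*z^2 + 5*z^3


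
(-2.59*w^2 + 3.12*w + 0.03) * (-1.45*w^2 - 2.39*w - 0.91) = 3.7555*w^4 + 1.6661*w^3 - 5.1434*w^2 - 2.9109*w - 0.0273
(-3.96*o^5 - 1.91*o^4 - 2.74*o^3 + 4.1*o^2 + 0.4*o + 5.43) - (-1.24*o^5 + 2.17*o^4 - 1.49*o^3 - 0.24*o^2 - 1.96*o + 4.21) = -2.72*o^5 - 4.08*o^4 - 1.25*o^3 + 4.34*o^2 + 2.36*o + 1.22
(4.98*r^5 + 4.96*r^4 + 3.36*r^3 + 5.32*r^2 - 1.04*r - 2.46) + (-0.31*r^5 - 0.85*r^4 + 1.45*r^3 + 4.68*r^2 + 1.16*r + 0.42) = 4.67*r^5 + 4.11*r^4 + 4.81*r^3 + 10.0*r^2 + 0.12*r - 2.04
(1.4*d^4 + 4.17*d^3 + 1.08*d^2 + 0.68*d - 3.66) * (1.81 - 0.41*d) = -0.574*d^5 + 0.8243*d^4 + 7.1049*d^3 + 1.676*d^2 + 2.7314*d - 6.6246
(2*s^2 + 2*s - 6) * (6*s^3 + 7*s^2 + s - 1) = 12*s^5 + 26*s^4 - 20*s^3 - 42*s^2 - 8*s + 6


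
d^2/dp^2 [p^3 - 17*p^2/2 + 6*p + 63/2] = 6*p - 17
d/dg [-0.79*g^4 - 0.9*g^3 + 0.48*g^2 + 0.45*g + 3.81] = -3.16*g^3 - 2.7*g^2 + 0.96*g + 0.45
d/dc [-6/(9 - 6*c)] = -4/(2*c - 3)^2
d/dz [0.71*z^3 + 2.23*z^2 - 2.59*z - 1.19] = 2.13*z^2 + 4.46*z - 2.59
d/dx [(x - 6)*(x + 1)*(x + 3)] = 3*x^2 - 4*x - 21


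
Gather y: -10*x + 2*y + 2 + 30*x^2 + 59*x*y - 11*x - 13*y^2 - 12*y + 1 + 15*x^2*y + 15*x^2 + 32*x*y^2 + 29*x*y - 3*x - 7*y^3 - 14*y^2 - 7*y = 45*x^2 - 24*x - 7*y^3 + y^2*(32*x - 27) + y*(15*x^2 + 88*x - 17) + 3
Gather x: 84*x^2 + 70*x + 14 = 84*x^2 + 70*x + 14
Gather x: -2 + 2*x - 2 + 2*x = 4*x - 4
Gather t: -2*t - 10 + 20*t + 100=18*t + 90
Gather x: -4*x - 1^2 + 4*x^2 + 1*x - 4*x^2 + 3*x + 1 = 0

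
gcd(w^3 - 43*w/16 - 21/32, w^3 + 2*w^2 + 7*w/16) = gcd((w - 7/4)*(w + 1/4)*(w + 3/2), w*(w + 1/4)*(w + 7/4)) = w + 1/4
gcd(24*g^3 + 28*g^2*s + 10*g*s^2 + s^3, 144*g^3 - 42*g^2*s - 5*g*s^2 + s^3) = 6*g + s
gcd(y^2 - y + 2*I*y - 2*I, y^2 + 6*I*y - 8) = y + 2*I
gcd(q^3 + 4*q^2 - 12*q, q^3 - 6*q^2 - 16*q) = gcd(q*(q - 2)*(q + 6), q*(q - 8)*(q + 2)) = q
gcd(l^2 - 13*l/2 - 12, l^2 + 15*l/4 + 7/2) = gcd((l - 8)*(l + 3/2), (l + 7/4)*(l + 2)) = 1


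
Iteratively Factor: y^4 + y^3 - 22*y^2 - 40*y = (y - 5)*(y^3 + 6*y^2 + 8*y) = (y - 5)*(y + 4)*(y^2 + 2*y) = y*(y - 5)*(y + 4)*(y + 2)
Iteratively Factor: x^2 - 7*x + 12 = (x - 4)*(x - 3)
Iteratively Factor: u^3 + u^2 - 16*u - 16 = (u + 4)*(u^2 - 3*u - 4) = (u - 4)*(u + 4)*(u + 1)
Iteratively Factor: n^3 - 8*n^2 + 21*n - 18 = (n - 3)*(n^2 - 5*n + 6) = (n - 3)^2*(n - 2)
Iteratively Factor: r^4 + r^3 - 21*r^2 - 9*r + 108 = (r - 3)*(r^3 + 4*r^2 - 9*r - 36) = (r - 3)^2*(r^2 + 7*r + 12) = (r - 3)^2*(r + 4)*(r + 3)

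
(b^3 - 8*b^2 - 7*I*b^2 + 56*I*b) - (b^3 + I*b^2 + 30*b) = -8*b^2 - 8*I*b^2 - 30*b + 56*I*b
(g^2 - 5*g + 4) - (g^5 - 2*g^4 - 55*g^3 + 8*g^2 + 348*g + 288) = -g^5 + 2*g^4 + 55*g^3 - 7*g^2 - 353*g - 284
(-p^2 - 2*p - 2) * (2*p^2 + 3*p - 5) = -2*p^4 - 7*p^3 - 5*p^2 + 4*p + 10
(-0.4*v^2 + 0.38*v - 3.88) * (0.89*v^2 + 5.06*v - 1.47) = -0.356*v^4 - 1.6858*v^3 - 0.9424*v^2 - 20.1914*v + 5.7036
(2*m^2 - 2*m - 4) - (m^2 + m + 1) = m^2 - 3*m - 5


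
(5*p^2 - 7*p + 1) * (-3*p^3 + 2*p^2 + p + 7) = -15*p^5 + 31*p^4 - 12*p^3 + 30*p^2 - 48*p + 7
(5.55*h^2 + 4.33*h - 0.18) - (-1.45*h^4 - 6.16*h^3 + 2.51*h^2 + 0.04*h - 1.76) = 1.45*h^4 + 6.16*h^3 + 3.04*h^2 + 4.29*h + 1.58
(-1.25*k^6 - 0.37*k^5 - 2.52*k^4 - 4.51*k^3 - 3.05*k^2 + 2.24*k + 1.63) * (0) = 0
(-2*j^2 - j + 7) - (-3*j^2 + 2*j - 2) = j^2 - 3*j + 9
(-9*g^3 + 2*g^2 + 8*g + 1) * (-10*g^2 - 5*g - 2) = 90*g^5 + 25*g^4 - 72*g^3 - 54*g^2 - 21*g - 2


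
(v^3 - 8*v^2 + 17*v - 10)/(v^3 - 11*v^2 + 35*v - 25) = (v - 2)/(v - 5)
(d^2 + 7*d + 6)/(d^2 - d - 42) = (d + 1)/(d - 7)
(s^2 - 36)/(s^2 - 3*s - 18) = (s + 6)/(s + 3)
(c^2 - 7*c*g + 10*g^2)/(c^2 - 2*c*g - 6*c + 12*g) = (c - 5*g)/(c - 6)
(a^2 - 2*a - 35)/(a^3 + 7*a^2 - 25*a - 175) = (a - 7)/(a^2 + 2*a - 35)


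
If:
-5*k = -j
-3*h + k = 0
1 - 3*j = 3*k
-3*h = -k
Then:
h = 1/54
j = 5/18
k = 1/18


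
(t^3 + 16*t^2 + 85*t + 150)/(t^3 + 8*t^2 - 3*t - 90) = (t + 5)/(t - 3)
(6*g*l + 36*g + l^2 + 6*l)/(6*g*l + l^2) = (l + 6)/l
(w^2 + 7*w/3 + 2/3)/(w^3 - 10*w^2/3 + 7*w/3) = (3*w^2 + 7*w + 2)/(w*(3*w^2 - 10*w + 7))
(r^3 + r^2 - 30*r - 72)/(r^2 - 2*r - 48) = (-r^3 - r^2 + 30*r + 72)/(-r^2 + 2*r + 48)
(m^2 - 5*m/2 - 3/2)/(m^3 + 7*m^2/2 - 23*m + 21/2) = (2*m + 1)/(2*m^2 + 13*m - 7)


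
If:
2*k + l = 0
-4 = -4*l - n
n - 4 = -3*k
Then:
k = 0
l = 0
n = 4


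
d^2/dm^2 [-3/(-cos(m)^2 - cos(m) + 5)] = 3*(-4*sin(m)^4 + 23*sin(m)^2 - 5*cos(m)/4 - 3*cos(3*m)/4 - 7)/(-sin(m)^2 + cos(m) - 4)^3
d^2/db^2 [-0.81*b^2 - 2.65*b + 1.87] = -1.62000000000000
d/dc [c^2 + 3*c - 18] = 2*c + 3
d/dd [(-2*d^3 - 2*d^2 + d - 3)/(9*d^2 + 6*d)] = (-6*d^4 - 8*d^3 - 7*d^2 + 18*d + 6)/(3*d^2*(9*d^2 + 12*d + 4))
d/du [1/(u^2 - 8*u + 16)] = 2*(4 - u)/(u^2 - 8*u + 16)^2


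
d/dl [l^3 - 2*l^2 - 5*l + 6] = 3*l^2 - 4*l - 5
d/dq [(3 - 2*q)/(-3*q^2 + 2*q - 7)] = 2*(-3*q^2 + 9*q + 4)/(9*q^4 - 12*q^3 + 46*q^2 - 28*q + 49)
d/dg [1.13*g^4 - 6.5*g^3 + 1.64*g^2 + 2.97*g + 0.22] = 4.52*g^3 - 19.5*g^2 + 3.28*g + 2.97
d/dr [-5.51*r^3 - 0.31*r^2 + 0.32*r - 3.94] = -16.53*r^2 - 0.62*r + 0.32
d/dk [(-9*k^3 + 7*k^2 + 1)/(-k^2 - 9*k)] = (9*k^4 + 162*k^3 - 63*k^2 + 2*k + 9)/(k^2*(k^2 + 18*k + 81))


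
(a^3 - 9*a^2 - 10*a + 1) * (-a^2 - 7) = -a^5 + 9*a^4 + 3*a^3 + 62*a^2 + 70*a - 7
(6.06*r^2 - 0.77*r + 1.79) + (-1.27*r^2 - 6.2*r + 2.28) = 4.79*r^2 - 6.97*r + 4.07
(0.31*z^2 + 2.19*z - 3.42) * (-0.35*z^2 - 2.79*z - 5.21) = -0.1085*z^4 - 1.6314*z^3 - 6.5282*z^2 - 1.8681*z + 17.8182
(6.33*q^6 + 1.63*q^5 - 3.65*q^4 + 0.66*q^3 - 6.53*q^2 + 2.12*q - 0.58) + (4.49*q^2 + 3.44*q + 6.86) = 6.33*q^6 + 1.63*q^5 - 3.65*q^4 + 0.66*q^3 - 2.04*q^2 + 5.56*q + 6.28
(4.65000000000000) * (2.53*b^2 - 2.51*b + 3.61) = 11.7645*b^2 - 11.6715*b + 16.7865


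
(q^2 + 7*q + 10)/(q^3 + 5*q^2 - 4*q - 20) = 1/(q - 2)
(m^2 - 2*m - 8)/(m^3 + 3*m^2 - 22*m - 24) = (m + 2)/(m^2 + 7*m + 6)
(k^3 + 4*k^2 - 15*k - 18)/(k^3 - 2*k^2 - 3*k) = (k + 6)/k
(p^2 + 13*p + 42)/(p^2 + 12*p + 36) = (p + 7)/(p + 6)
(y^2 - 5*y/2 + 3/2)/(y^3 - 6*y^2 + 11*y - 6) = (y - 3/2)/(y^2 - 5*y + 6)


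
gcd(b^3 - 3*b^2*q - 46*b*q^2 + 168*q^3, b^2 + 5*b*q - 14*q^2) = b + 7*q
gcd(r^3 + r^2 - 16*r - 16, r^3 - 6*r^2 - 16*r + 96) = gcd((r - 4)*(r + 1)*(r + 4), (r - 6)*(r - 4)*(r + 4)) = r^2 - 16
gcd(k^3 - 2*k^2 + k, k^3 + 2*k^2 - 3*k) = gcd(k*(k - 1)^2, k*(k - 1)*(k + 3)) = k^2 - k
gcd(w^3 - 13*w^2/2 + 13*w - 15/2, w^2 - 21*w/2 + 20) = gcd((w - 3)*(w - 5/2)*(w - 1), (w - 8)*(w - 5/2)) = w - 5/2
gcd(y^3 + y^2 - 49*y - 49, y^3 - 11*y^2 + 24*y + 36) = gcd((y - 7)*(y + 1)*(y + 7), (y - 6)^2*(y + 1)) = y + 1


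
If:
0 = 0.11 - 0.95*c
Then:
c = 0.12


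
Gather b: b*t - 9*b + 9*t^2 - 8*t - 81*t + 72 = b*(t - 9) + 9*t^2 - 89*t + 72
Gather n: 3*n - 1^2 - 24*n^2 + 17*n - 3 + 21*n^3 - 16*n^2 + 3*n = 21*n^3 - 40*n^2 + 23*n - 4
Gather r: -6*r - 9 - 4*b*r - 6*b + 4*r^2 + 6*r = -4*b*r - 6*b + 4*r^2 - 9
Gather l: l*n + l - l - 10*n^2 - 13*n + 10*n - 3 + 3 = l*n - 10*n^2 - 3*n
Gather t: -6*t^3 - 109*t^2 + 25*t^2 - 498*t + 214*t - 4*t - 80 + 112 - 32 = -6*t^3 - 84*t^2 - 288*t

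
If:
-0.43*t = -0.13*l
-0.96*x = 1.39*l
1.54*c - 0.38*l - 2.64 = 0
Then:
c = 1.71428571428571 - 0.170419508549005*x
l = -0.690647482014389*x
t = -0.208800401539234*x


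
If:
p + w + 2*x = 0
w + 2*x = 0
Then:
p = 0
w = -2*x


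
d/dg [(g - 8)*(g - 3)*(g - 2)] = 3*g^2 - 26*g + 46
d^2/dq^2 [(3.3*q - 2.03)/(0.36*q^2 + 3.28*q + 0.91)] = ((0.72*q + 3.28)*(1.44*q + 6.56)*(3.3*q - 2.03) - (7.128*q + 20.1864)*(0.36*q^2 + 3.28*q + 0.91))/(0.36*q^2 + 3.28*q + 0.91)^3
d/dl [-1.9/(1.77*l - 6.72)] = 3.363/(1.77*l - 6.72)^2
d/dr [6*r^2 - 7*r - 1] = 12*r - 7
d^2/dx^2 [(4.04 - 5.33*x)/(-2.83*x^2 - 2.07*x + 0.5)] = ((0.800200000000004 - 90.5034*x)*(2.83*x^2 + 2.07*x - 0.5) + (5.33*x - 4.04)*(5.66*x + 2.07)*(11.32*x + 4.14))/(2.83*x^2 + 2.07*x - 0.5)^3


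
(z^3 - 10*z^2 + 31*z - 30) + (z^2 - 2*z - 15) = z^3 - 9*z^2 + 29*z - 45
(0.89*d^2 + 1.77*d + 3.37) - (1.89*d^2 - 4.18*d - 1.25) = -1.0*d^2 + 5.95*d + 4.62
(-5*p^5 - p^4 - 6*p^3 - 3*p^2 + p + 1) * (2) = -10*p^5 - 2*p^4 - 12*p^3 - 6*p^2 + 2*p + 2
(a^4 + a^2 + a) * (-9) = -9*a^4 - 9*a^2 - 9*a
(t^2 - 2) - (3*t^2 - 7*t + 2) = -2*t^2 + 7*t - 4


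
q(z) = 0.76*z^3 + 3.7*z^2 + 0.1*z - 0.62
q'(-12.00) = 239.62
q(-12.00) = -782.30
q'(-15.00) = 402.10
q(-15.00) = -1734.62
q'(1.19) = 12.13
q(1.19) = 6.02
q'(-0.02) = -0.05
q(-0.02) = -0.62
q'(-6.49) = 48.11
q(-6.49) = -53.18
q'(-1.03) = -5.10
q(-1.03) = 2.37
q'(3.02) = 43.24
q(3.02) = 54.36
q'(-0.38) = -2.38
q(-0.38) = -0.17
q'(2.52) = 33.23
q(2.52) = 35.29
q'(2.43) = 31.55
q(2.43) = 32.38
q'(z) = 2.28*z^2 + 7.4*z + 0.1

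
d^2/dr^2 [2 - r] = 0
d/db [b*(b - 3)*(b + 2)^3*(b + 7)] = 6*b^5 + 50*b^4 + 60*b^3 - 210*b^2 - 440*b - 168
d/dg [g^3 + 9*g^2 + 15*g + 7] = 3*g^2 + 18*g + 15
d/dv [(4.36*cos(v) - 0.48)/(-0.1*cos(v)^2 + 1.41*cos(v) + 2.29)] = (-0.436*cos(v)^2 + 0.096*cos(v) - 10.6612)*sin(v)/(0.01*cos(v)^4 - 0.282*cos(v)^3 + 1.5301*cos(v)^2 + 6.4578*cos(v) + 5.2441)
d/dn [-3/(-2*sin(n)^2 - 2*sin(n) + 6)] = -3*(2*sin(n) + 1)*cos(n)/(2*(sin(n)^2 + sin(n) - 3)^2)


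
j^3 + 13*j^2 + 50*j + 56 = (j + 2)*(j + 4)*(j + 7)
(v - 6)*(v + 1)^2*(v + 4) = v^4 - 27*v^2 - 50*v - 24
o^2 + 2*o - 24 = (o - 4)*(o + 6)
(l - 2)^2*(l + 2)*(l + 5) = l^4 + 3*l^3 - 14*l^2 - 12*l + 40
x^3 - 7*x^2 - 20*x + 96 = (x - 8)*(x - 3)*(x + 4)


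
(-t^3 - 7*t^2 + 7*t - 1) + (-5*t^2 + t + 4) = -t^3 - 12*t^2 + 8*t + 3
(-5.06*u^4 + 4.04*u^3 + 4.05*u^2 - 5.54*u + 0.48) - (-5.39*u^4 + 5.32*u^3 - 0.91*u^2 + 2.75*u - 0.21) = 0.33*u^4 - 1.28*u^3 + 4.96*u^2 - 8.29*u + 0.69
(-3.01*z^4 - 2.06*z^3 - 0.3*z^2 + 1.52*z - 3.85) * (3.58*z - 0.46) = -10.7758*z^5 - 5.9902*z^4 - 0.1264*z^3 + 5.5796*z^2 - 14.4822*z + 1.771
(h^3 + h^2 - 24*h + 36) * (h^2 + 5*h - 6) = h^5 + 6*h^4 - 25*h^3 - 90*h^2 + 324*h - 216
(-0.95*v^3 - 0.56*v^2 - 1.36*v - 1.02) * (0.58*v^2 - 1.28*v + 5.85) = -0.551*v^5 + 0.8912*v^4 - 5.6295*v^3 - 2.1268*v^2 - 6.6504*v - 5.967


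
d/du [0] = 0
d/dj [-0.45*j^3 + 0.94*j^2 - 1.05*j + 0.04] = -1.35*j^2 + 1.88*j - 1.05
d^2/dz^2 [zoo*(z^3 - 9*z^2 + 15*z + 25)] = zoo*(z - 3)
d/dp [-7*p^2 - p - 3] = -14*p - 1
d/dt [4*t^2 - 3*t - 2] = 8*t - 3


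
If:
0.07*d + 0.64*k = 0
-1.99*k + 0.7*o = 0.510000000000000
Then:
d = 2.34314429289304 - 3.21608040201005*o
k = 0.351758793969849*o - 0.256281407035176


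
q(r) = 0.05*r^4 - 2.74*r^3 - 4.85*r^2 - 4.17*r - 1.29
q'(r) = 0.2*r^3 - 8.22*r^2 - 9.7*r - 4.17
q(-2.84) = 37.45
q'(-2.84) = -47.50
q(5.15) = -490.49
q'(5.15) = -244.82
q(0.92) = -11.33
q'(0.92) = -19.90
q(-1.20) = 1.57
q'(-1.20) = -4.71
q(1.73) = -36.76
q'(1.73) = -44.52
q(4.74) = -396.58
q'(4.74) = -213.53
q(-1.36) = 2.47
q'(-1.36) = -6.68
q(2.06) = -53.51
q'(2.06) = -57.29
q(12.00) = -4447.65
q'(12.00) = -958.65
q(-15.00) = 10748.76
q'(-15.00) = -2383.17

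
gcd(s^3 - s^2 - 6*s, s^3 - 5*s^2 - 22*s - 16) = s + 2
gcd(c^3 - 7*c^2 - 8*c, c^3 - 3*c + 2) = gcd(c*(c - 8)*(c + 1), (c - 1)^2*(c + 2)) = 1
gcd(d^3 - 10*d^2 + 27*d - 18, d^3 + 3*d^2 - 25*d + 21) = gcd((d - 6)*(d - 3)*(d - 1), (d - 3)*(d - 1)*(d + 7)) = d^2 - 4*d + 3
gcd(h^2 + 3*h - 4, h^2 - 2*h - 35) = 1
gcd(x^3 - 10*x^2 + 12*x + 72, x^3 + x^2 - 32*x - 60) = x^2 - 4*x - 12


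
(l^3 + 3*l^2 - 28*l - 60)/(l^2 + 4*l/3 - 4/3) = 3*(l^2 + l - 30)/(3*l - 2)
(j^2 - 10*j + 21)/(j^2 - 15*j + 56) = (j - 3)/(j - 8)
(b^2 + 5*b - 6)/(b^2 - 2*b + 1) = (b + 6)/(b - 1)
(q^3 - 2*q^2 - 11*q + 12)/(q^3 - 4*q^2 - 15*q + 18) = (q - 4)/(q - 6)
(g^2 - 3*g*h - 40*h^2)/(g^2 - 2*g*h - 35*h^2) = (g - 8*h)/(g - 7*h)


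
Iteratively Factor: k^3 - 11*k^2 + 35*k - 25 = (k - 5)*(k^2 - 6*k + 5) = (k - 5)^2*(k - 1)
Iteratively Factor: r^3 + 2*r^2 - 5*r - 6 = (r + 1)*(r^2 + r - 6) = (r + 1)*(r + 3)*(r - 2)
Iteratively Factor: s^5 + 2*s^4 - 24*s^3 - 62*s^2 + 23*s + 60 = (s + 4)*(s^4 - 2*s^3 - 16*s^2 + 2*s + 15) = (s + 1)*(s + 4)*(s^3 - 3*s^2 - 13*s + 15) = (s + 1)*(s + 3)*(s + 4)*(s^2 - 6*s + 5) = (s - 5)*(s + 1)*(s + 3)*(s + 4)*(s - 1)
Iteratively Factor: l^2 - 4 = (l - 2)*(l + 2)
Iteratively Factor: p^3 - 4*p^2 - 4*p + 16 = (p + 2)*(p^2 - 6*p + 8) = (p - 4)*(p + 2)*(p - 2)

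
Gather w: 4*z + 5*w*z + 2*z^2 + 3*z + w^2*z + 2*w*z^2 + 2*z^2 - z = w^2*z + w*(2*z^2 + 5*z) + 4*z^2 + 6*z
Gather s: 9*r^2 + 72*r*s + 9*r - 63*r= 9*r^2 + 72*r*s - 54*r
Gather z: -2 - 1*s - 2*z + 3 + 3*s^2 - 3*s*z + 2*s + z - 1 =3*s^2 + s + z*(-3*s - 1)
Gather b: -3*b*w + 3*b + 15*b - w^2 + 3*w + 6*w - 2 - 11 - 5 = b*(18 - 3*w) - w^2 + 9*w - 18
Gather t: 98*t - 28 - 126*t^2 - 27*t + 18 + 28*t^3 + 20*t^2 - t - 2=28*t^3 - 106*t^2 + 70*t - 12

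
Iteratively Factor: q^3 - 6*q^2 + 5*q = (q)*(q^2 - 6*q + 5) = q*(q - 5)*(q - 1)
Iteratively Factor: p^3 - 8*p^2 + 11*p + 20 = (p - 4)*(p^2 - 4*p - 5) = (p - 5)*(p - 4)*(p + 1)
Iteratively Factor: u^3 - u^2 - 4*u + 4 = (u + 2)*(u^2 - 3*u + 2) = (u - 2)*(u + 2)*(u - 1)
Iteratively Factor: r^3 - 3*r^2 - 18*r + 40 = (r - 5)*(r^2 + 2*r - 8) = (r - 5)*(r + 4)*(r - 2)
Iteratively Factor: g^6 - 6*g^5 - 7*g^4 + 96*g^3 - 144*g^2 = (g - 3)*(g^5 - 3*g^4 - 16*g^3 + 48*g^2) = (g - 3)^2*(g^4 - 16*g^2) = (g - 3)^2*(g + 4)*(g^3 - 4*g^2) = g*(g - 3)^2*(g + 4)*(g^2 - 4*g) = g*(g - 4)*(g - 3)^2*(g + 4)*(g)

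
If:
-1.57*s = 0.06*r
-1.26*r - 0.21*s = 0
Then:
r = 0.00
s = 0.00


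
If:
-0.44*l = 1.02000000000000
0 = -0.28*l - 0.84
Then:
No Solution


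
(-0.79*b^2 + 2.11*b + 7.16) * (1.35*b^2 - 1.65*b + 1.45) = -1.0665*b^4 + 4.152*b^3 + 5.039*b^2 - 8.7545*b + 10.382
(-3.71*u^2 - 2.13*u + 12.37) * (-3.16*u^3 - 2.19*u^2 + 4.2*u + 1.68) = 11.7236*u^5 + 14.8557*u^4 - 50.0065*u^3 - 42.2691*u^2 + 48.3756*u + 20.7816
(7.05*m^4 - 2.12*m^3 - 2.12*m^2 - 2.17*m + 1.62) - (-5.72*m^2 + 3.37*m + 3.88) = 7.05*m^4 - 2.12*m^3 + 3.6*m^2 - 5.54*m - 2.26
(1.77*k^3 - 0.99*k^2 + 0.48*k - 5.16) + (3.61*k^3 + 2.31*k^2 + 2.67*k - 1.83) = 5.38*k^3 + 1.32*k^2 + 3.15*k - 6.99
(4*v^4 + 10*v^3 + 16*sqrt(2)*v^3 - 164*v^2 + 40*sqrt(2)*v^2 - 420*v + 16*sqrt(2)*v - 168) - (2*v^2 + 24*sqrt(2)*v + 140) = 4*v^4 + 10*v^3 + 16*sqrt(2)*v^3 - 166*v^2 + 40*sqrt(2)*v^2 - 420*v - 8*sqrt(2)*v - 308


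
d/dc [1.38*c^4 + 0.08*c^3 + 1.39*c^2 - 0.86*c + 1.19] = 5.52*c^3 + 0.24*c^2 + 2.78*c - 0.86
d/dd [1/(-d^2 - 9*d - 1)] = (2*d + 9)/(d^2 + 9*d + 1)^2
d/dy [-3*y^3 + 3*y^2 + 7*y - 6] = -9*y^2 + 6*y + 7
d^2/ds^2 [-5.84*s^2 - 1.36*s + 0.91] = -11.6800000000000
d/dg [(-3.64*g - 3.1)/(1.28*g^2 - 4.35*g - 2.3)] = (4.6592*g^2 + 7.936*g - 5.113)/(1.6384*g^4 - 11.136*g^3 + 13.0345*g^2 + 20.01*g + 5.29)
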